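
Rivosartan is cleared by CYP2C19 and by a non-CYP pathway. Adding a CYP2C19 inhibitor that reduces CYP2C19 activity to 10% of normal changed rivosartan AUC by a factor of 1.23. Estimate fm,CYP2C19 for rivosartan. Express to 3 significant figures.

0.208

CL'/CL = 1 / 1.23 = 0.813
0.1·fm + (1 − fm) = 0.813
fm = (0.813 − 1) / (0.1 − 1) = 0.208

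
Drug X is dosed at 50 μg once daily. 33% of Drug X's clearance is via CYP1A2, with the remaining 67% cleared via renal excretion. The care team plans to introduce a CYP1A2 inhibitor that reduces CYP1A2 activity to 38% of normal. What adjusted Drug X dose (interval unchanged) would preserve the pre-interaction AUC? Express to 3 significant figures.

The CYP1A2 pathway (33% of clearance) falls to 0.38× activity: 0.33 × 0.38 = 0.1254.
The remaining 67% of clearance is unaffected.
Relative clearance = 0.1254 + 0.67 = 0.7954.
Exposure is unchanged when dose changes in proportion to clearance. New dose = 50 μg × 0.7954 = 39.8 μg.

39.8 μg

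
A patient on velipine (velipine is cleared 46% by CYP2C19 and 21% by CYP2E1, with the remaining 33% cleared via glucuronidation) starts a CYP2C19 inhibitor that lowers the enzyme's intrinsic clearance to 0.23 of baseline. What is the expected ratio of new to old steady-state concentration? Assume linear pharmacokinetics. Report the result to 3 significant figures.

1.55

The CYP2C19 pathway (46% of clearance) falls to 0.23× activity: 0.46 × 0.23 = 0.1058.
CYP2E1 (21%) and the residual 33% are unaffected.
New clearance relative to baseline: 0.1058 + 0.21 + 0.33 = 0.6458.
Steady-state concentration ratio = CL_old/CL_new = 1 / 0.6458 = 1.55.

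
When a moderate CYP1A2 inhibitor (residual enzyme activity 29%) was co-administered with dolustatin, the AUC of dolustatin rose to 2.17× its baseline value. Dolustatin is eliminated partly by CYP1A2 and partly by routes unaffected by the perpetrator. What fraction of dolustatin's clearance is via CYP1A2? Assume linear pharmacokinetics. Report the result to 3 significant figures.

Let fm be the CYP1A2 fraction. New clearance relative to baseline = fm × 0.29 + (1 − fm).
AUC ratio = 1 / (new CL fraction), so new CL fraction = 1 / 2.17 = 0.4608.
fm × 0.29 + 1 − fm = 0.4608  ⇒  fm × (0.29 − 1) = −0.5392  ⇒  fm = 0.759.

0.759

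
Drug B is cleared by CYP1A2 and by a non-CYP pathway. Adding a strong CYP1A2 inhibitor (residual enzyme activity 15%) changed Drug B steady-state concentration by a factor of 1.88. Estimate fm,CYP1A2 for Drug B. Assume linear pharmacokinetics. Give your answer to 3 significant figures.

Let x = fm,CYP1A2. Because steady-state concentration ∝ 1/CL, relative clearance fell to 1/1.88 = 0.5319.
Only the CYP1A2 route changed, so 0.5319 = x·0.15 + (1 − x), giving x = 0.551.

0.551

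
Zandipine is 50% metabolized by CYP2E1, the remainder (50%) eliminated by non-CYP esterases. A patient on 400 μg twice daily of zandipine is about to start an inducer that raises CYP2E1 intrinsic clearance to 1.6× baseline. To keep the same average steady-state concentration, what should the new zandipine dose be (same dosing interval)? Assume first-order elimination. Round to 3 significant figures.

The CYP2E1 pathway (50% of clearance) increases to 1.6× activity: 0.5 × 1.6 = 0.8.
The remaining 50% of clearance is unaffected.
CL_new/CL_old = 0.8 + 0.5 = 1.3.
To maintain the same steady-state level, dose must scale with clearance: new dose = 400 × 1.3 = 520 μg.

520 μg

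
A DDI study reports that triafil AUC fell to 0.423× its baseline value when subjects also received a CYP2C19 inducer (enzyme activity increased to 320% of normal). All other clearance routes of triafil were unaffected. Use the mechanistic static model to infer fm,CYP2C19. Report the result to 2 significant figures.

0.62

Call the CYP2C19 fraction fm. After the interaction, CL_new/CL_old = fm × 3.2 + (1 − fm).
AUC ratio = 1 / (new CL fraction), so new CL fraction = 1 / 0.423 = 2.364.
fm × 3.2 + 1 − fm = 2.364  ⇒  fm × (3.2 − 1) = 1.364  ⇒  fm = 0.62.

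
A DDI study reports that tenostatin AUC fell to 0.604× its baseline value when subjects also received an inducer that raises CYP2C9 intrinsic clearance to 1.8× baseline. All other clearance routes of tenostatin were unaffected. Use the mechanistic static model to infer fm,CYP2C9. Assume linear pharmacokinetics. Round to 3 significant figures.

Write x for the fraction cleared via CYP2C9. The observed AUC change means clearance rose to 1/0.604 = 1.656 of baseline.
Setting x·1.8 + (1 − x) = 1.656 and solving: x = (1.656 − 1)/(1.8 − 1) = 0.820.

0.820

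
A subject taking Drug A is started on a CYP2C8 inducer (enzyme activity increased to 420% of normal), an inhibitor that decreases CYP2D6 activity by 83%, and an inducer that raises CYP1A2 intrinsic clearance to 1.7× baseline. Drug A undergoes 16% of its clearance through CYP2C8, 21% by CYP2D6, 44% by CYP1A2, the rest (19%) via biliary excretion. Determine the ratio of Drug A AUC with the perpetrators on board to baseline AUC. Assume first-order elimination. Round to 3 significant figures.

The CYP2C8 pathway (16% of clearance) is boosted to 4.2× activity: 0.16 × 4.2 = 0.672.
The CYP2D6 pathway (21% of clearance) drops to 0.17× activity: 0.21 × 0.17 = 0.0357.
The CYP1A2 pathway (44% of clearance) rises to 1.7× activity: 0.44 × 1.7 = 0.748.
Non-CYP routes (19%) are unchanged.
New clearance relative to baseline: 0.672 + 0.0357 + 0.748 + 0.19 = 1.6457.
AUC ∝ 1/CL: fold-change = 1 / 1.6457 = 0.608.

0.608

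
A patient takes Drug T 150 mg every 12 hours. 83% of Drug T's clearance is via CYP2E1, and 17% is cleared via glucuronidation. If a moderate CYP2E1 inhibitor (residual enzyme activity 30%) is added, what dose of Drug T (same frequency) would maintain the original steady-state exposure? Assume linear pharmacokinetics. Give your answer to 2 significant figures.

63 mg

The CYP2E1 pathway (83% of clearance) drops to 0.3× activity: 0.83 × 0.3 = 0.249.
The remaining 17% of clearance is unaffected.
CL_new/CL_old = 0.249 + 0.17 = 0.419.
Exposure is unchanged when dose changes in proportion to clearance. New dose = 150 mg × 0.419 = 63 mg.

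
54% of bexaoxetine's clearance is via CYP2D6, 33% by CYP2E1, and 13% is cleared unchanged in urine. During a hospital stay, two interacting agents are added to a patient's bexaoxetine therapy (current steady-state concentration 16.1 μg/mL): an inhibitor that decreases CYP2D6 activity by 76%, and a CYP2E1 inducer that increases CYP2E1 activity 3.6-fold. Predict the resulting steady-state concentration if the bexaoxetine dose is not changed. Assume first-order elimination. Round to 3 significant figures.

11.1 μg/mL

The CYP2D6 pathway (54% of clearance) is reduced to 0.24× activity: 0.54 × 0.24 = 0.1296.
The CYP2E1 pathway (33% of clearance) is boosted to 3.6× activity: 0.33 × 3.6 = 1.188.
Non-CYP routes (13%) are unchanged.
Relative clearance = 0.1296 + 1.188 + 0.13 = 1.4476.
New steady-state concentration = 16.1 / 1.4476 = 11.1 μg/mL (concentration scales inversely with clearance).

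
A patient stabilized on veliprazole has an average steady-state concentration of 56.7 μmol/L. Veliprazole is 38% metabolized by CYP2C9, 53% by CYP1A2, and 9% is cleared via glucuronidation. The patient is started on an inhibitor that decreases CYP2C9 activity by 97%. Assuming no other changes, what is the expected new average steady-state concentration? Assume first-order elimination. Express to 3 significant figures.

89.8 μmol/L

The CYP2C9 pathway (38% of clearance) drops to 0.03× activity: 0.38 × 0.03 = 0.0114.
CYP1A2 (53%) and the residual 9% are unaffected.
Relative clearance = 0.0114 + 0.53 + 0.09 = 0.6314.
Average steady-state concentration ∝ 1/CL, so new value = 56.7 / 0.6314 = 89.8 μmol/L.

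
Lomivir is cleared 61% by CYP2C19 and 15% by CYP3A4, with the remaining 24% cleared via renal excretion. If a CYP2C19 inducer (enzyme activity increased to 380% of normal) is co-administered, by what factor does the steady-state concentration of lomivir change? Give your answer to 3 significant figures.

The CYP2C19 pathway (61% of clearance) is boosted to 3.8× activity: 0.61 × 3.8 = 2.318.
CYP3A4 (15%) and the residual 24% are unaffected.
Relative clearance = 2.318 + 0.15 + 0.24 = 2.708.
Steady-state concentration ratio = CL_old/CL_new = 1 / 2.708 = 0.369.

0.369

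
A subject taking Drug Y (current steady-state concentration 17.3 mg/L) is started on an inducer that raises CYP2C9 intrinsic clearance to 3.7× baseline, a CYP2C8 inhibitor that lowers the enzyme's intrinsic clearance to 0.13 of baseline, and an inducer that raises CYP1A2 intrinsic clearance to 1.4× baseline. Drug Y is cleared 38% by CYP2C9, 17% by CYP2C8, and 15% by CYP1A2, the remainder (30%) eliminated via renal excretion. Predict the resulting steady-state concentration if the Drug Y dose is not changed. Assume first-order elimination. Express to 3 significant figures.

8.93 mg/L

The CYP2C9 pathway (38% of clearance) is boosted to 3.7× activity: 0.38 × 3.7 = 1.406.
The CYP2C8 pathway (17% of clearance) is reduced to 0.13× activity: 0.17 × 0.13 = 0.0221.
The CYP1A2 pathway (15% of clearance) rises to 1.4× activity: 0.15 × 1.4 = 0.21.
The remaining 30% of clearance is unaffected.
New clearance relative to baseline: 1.406 + 0.0221 + 0.21 + 0.3 = 1.9381.
Steady-state concentration ∝ 1/CL: new value = 17.3 / 1.9381 = 8.93 mg/L.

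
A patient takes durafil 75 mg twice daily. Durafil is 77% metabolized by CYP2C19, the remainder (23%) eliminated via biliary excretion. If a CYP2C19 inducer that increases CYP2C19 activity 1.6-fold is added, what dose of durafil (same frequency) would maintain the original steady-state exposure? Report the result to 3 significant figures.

110 mg

The CYP2C19 pathway (77% of clearance) rises to 1.6× activity: 0.77 × 1.6 = 1.232.
The remaining 23% of clearance is unaffected.
New clearance relative to baseline: 1.232 + 0.23 = 1.462.
Exposure is unchanged when dose changes in proportion to clearance. New dose = 75 mg × 1.462 = 110 mg.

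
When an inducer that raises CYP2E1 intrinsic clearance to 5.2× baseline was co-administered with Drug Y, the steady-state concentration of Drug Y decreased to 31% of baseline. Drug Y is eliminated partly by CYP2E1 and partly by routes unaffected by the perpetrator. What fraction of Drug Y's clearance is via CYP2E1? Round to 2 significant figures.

0.53

CL'/CL = 1 / 0.310 = 3.226
5.2·fm + (1 − fm) = 3.226
fm = (3.226 − 1) / (5.2 − 1) = 0.53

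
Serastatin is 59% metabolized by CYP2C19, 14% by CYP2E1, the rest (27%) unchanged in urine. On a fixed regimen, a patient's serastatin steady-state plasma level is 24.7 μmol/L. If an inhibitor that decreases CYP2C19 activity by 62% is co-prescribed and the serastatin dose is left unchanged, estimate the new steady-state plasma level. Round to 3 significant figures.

The CYP2C19 pathway (59% of clearance) drops to 0.38× activity: 0.59 × 0.38 = 0.2242.
CYP2E1 (14%) and the residual 27% are unaffected.
Relative clearance = 0.2242 + 0.14 + 0.27 = 0.6342.
New steady-state plasma level = baseline ÷ relative clearance = 24.7 / 0.6342 = 38.9 μmol/L.

38.9 μmol/L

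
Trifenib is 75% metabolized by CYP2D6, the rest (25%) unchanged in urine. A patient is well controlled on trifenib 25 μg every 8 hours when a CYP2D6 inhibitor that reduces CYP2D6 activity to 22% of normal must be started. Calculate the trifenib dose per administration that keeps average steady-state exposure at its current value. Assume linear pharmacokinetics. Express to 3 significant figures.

The CYP2D6 pathway (75% of clearance) is reduced to 0.22× activity: 0.75 × 0.22 = 0.165.
The remaining 25% of clearance is unaffected.
New clearance relative to baseline: 0.165 + 0.25 = 0.415.
Css,avg = (dose rate)/CL, so holding Css fixed requires dose ∝ CL: 25 × 0.415 = 10.4 μg.

10.4 μg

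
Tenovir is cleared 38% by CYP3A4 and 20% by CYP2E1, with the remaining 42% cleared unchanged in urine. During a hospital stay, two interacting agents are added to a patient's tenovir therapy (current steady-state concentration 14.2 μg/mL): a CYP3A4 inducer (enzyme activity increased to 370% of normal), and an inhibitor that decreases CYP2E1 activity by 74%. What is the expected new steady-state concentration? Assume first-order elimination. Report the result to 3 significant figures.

7.56 μg/mL

CYP3A4: 0.38 × 3.7 = 1.406
CYP2E1: 0.2 × 0.26 = 0.052
Other: 0.42 (unchanged)
New clearance relative to baseline: 1.406 + 0.052 + 0.42 = 1.878.
Steady-state concentration ∝ 1/CL: new value = 14.2 / 1.878 = 7.56 μg/mL.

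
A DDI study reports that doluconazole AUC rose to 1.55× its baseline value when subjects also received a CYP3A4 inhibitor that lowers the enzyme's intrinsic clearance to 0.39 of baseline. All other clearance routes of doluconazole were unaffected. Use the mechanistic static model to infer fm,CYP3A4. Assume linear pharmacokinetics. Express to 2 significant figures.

Write x for the fraction cleared via CYP3A4. The observed AUC change means clearance fell to 1/1.55 = 0.6452 of baseline.
Setting x·0.39 + (1 − x) = 0.6452 and solving: x = (0.6452 − 1)/(0.39 − 1) = 0.58.

0.58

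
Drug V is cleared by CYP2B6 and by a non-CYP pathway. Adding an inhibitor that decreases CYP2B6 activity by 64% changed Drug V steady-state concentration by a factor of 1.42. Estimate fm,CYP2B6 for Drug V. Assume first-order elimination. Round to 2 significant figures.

Write x for the fraction cleared via CYP2B6. The observed steady-state concentration change means clearance fell to 1/1.42 = 0.7042 of baseline.
Only the CYP2B6 route changed, so 0.7042 = x·0.36 + (1 − x), giving x = 0.46.

0.46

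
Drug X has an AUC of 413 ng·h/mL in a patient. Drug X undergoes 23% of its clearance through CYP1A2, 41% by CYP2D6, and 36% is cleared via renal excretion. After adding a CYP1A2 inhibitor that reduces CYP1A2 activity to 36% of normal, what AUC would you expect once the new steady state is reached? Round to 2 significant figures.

CYP1A2: 0.23 × 0.36 = 0.0828
CYP2D6: 0.41 (unchanged)
Other: 0.36 (unchanged)
CL_new/CL_old = 0.0828 + 0.41 + 0.36 = 0.8528.
With dosing unchanged, AUC scales as 1/CL: 413 / 0.8528 = 4.8 × 10² ng·h/mL.

4.8 × 10² ng·h/mL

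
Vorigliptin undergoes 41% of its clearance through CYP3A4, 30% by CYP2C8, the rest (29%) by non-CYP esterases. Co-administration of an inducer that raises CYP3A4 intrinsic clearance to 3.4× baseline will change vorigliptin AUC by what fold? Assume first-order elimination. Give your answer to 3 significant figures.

0.504

The CYP3A4 pathway (41% of clearance) is boosted to 3.4× activity: 0.41 × 3.4 = 1.394.
CYP2C8 (30%) and the residual 29% are unaffected.
New clearance relative to baseline: 1.394 + 0.3 + 0.29 = 1.984.
Since AUC ∝ 1/CL, the ratio is 1 / 1.984 = 0.504.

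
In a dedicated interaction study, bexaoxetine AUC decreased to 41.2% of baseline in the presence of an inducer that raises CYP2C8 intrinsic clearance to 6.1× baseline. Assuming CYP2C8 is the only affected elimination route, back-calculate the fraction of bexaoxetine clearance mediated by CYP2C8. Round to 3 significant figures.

0.280

Write x for the fraction cleared via CYP2C8. The observed AUC change means clearance rose to 1/0.412 = 2.427 of baseline.
Only the CYP2C8 route changed, so 2.427 = x·6.1 + (1 − x), giving x = 0.280.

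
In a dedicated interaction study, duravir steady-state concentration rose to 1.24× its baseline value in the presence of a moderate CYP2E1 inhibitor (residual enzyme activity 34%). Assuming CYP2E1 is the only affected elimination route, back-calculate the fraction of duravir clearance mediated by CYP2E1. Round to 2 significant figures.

Let x = fm,CYP2E1. Because steady-state concentration ∝ 1/CL, relative clearance fell to 1/1.24 = 0.8065.
Setting x·0.34 + (1 − x) = 0.8065 and solving: x = (0.8065 − 1)/(0.34 − 1) = 0.29.

0.29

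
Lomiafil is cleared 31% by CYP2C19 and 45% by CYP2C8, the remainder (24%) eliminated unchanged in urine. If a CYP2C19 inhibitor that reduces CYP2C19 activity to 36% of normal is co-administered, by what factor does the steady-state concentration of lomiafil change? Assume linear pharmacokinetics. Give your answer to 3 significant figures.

1.25

The CYP2C19 pathway (31% of clearance) drops to 0.36× activity: 0.31 × 0.36 = 0.1116.
CYP2C8 (45%) and the residual 24% are unaffected.
Relative clearance = 0.1116 + 0.45 + 0.24 = 0.8016.
Steady-state concentration is inversely proportional to clearance, so the fold-change is 1 / 0.8016 = 1.25.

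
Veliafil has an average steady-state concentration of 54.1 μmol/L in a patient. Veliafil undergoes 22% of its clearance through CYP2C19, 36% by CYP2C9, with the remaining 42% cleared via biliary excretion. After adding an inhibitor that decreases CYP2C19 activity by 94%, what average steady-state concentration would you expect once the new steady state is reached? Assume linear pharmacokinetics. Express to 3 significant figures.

CYP2C19: 0.22 × 0.06 = 0.0132
CYP2C9: 0.36 (unchanged)
Other: 0.42 (unchanged)
New clearance relative to baseline: 0.0132 + 0.36 + 0.42 = 0.7932.
With dosing unchanged, average steady-state concentration scales as 1/CL: 54.1 / 0.7932 = 68.2 μmol/L.

68.2 μmol/L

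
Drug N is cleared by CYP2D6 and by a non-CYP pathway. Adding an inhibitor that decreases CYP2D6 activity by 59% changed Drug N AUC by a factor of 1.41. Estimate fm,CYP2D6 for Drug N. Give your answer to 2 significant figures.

Let fm be the CYP2D6 fraction. New clearance relative to baseline = fm × 0.41 + (1 − fm).
AUC ratio = 1 / (new CL fraction), so new CL fraction = 1 / 1.41 = 0.7092.
fm × 0.41 + 1 − fm = 0.7092  ⇒  fm × (0.41 − 1) = −0.2908  ⇒  fm = 0.49.

0.49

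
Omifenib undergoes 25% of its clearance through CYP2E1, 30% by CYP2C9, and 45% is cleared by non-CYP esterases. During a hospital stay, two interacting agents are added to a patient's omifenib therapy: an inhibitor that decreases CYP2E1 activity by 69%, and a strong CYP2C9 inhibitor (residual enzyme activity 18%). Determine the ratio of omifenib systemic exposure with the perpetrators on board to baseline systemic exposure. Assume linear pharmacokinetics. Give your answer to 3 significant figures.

CYP2E1: 0.25 × 0.31 = 0.0775
CYP2C9: 0.3 × 0.18 = 0.054
Other: 0.45 (unchanged)
Relative clearance = 0.0775 + 0.054 + 0.45 = 0.5815.
Systemic exposure ∝ 1/CL: fold-change = 1 / 0.5815 = 1.72.

1.72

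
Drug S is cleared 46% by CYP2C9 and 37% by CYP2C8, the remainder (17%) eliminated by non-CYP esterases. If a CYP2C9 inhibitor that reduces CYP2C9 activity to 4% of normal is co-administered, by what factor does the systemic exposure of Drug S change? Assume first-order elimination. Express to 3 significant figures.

1.79

The CYP2C9 pathway (46% of clearance) is reduced to 0.04× activity: 0.46 × 0.04 = 0.0184.
CYP2C8 (37%) and the residual 17% are unaffected.
CL_new/CL_old = 0.0184 + 0.37 + 0.17 = 0.5584.
Systemic exposure ratio = CL_old/CL_new = 1 / 0.5584 = 1.79.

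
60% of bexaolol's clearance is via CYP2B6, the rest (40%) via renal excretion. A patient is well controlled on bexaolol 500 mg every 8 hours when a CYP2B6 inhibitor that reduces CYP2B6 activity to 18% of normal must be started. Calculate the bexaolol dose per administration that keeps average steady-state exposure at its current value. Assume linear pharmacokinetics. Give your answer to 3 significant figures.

CYP2B6: 0.6 × 0.18 = 0.108
Other: 0.4 (unchanged)
CL_new/CL_old = 0.108 + 0.4 = 0.508.
Exposure is unchanged when dose changes in proportion to clearance. New dose = 500 mg × 0.508 = 254 mg.

254 mg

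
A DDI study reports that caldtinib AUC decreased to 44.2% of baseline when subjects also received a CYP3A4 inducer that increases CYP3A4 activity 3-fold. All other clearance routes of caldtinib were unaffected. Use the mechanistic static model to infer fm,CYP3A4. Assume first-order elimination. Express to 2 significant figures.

0.63

CL'/CL = 1 / 0.442 = 2.262
3·fm + (1 − fm) = 2.262
fm = (2.262 − 1) / (3 − 1) = 0.63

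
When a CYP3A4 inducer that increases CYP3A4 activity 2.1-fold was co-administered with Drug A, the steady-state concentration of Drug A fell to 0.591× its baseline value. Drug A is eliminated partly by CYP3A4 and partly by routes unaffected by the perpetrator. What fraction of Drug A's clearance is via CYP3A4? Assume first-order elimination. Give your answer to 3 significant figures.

0.629

CL'/CL = 1 / 0.591 = 1.692
2.1·fm + (1 − fm) = 1.692
fm = (1.692 − 1) / (2.1 − 1) = 0.629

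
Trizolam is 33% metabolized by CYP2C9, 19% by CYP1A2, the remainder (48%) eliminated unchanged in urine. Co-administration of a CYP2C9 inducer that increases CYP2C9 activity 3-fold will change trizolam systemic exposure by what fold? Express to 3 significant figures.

The CYP2C9 pathway (33% of clearance) increases to 3× activity: 0.33 × 3 = 0.99.
CYP1A2 (19%) and the residual 48% are unaffected.
New clearance relative to baseline: 0.99 + 0.19 + 0.48 = 1.66.
Since systemic exposure ∝ 1/CL, the ratio is 1 / 1.66 = 0.602.

0.602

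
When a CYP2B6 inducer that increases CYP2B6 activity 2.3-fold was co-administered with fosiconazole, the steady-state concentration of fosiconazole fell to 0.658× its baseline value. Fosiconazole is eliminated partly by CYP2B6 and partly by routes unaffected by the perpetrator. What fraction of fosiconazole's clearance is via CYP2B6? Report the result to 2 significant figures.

Let x = fm,CYP2B6. Because steady-state concentration ∝ 1/CL, relative clearance rose to 1/0.658 = 1.52.
Setting x·2.3 + (1 − x) = 1.52 and solving: x = (1.52 − 1)/(2.3 − 1) = 0.40.

0.40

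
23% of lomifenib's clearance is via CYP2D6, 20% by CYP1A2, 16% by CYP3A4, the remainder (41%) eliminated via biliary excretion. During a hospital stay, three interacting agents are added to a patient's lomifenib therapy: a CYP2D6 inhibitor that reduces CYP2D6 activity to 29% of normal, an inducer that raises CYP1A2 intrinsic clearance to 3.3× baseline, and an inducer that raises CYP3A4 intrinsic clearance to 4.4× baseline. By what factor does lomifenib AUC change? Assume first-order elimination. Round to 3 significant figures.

The CYP2D6 pathway (23% of clearance) falls to 0.29× activity: 0.23 × 0.29 = 0.0667.
The CYP1A2 pathway (20% of clearance) is boosted to 3.3× activity: 0.2 × 3.3 = 0.66.
The CYP3A4 pathway (16% of clearance) rises to 4.4× activity: 0.16 × 4.4 = 0.704.
Non-CYP routes (41%) are unchanged.
New clearance relative to baseline: 0.0667 + 0.66 + 0.704 + 0.41 = 1.8407.
Because AUC varies inversely with clearance, the combined effect is 1 / 1.8407 = 0.543.

0.543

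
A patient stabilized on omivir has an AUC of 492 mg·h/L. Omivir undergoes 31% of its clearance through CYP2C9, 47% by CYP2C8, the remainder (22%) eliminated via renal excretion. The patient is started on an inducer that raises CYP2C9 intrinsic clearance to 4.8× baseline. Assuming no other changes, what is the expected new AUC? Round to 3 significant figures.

226 mg·h/L

The CYP2C9 pathway (31% of clearance) rises to 4.8× activity: 0.31 × 4.8 = 1.488.
CYP2C8 (47%) and the residual 22% are unaffected.
CL_new/CL_old = 1.488 + 0.47 + 0.22 = 2.178.
New AUC = baseline ÷ relative clearance = 492 / 2.178 = 226 mg·h/L.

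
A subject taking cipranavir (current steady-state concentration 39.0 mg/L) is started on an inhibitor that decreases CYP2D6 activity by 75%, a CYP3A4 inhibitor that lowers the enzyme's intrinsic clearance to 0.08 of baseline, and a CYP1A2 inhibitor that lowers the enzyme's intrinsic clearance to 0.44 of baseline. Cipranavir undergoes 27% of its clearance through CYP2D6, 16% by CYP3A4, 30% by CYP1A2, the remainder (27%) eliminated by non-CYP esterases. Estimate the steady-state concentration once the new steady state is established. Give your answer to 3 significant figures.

80.9 mg/L

The CYP2D6 pathway (27% of clearance) is reduced to 0.25× activity: 0.27 × 0.25 = 0.0675.
The CYP3A4 pathway (16% of clearance) falls to 0.08× activity: 0.16 × 0.08 = 0.0128.
The CYP1A2 pathway (30% of clearance) is reduced to 0.44× activity: 0.3 × 0.44 = 0.132.
The remaining 27% of clearance is unaffected.
CL_new/CL_old = 0.0675 + 0.0128 + 0.132 + 0.27 = 0.4823.
New steady-state concentration = 39.0 / 0.4823 = 80.9 mg/L (concentration scales inversely with clearance).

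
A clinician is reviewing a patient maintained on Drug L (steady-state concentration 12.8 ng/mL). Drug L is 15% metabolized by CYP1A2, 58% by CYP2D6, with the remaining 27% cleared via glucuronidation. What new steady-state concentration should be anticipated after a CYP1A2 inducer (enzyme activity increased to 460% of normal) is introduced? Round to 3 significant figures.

The CYP1A2 pathway (15% of clearance) is boosted to 4.6× activity: 0.15 × 4.6 = 0.69.
CYP2D6 (58%) and the residual 27% are unaffected.
New clearance relative to baseline: 0.69 + 0.58 + 0.27 = 1.54.
Steady-state concentration ∝ 1/CL, so new value = 12.8 / 1.54 = 8.31 ng/mL.

8.31 ng/mL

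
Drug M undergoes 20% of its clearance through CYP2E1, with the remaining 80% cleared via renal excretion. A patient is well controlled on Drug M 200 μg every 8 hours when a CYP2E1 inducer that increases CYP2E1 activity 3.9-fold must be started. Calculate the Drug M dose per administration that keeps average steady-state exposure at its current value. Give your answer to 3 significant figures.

316 μg

CYP2E1: 0.2 × 3.9 = 0.78
Other: 0.8 (unchanged)
New clearance relative to baseline: 0.78 + 0.8 = 1.58.
To maintain the same steady-state level, dose must scale with clearance: new dose = 200 × 1.58 = 316 μg.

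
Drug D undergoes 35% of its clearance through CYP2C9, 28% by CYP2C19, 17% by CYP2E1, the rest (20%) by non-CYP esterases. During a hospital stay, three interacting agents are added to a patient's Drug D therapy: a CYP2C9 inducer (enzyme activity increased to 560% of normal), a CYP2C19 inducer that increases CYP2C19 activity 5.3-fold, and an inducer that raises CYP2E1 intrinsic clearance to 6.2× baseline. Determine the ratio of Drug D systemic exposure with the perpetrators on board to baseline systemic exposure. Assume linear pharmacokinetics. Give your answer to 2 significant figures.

The CYP2C9 pathway (35% of clearance) increases to 5.6× activity: 0.35 × 5.6 = 1.96.
The CYP2C19 pathway (28% of clearance) increases to 5.3× activity: 0.28 × 5.3 = 1.484.
The CYP2E1 pathway (17% of clearance) increases to 6.2× activity: 0.17 × 6.2 = 1.054.
The remaining 20% of clearance is unaffected.
Relative clearance = 1.96 + 1.484 + 1.054 + 0.2 = 4.698.
Systemic exposure ∝ 1/CL: fold-change = 1 / 4.698 = 0.21.

0.21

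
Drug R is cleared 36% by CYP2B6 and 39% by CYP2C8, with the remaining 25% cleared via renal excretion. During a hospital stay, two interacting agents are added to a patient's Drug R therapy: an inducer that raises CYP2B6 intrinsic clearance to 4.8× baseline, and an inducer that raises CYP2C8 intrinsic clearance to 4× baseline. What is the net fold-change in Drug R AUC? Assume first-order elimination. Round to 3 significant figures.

The CYP2B6 pathway (36% of clearance) is boosted to 4.8× activity: 0.36 × 4.8 = 1.728.
The CYP2C8 pathway (39% of clearance) rises to 4× activity: 0.39 × 4 = 1.56.
The remaining 25% of clearance is unaffected.
CL_new/CL_old = 1.728 + 1.56 + 0.25 = 3.538.
Net AUC ratio = 1 / 3.538 = 0.283.

0.283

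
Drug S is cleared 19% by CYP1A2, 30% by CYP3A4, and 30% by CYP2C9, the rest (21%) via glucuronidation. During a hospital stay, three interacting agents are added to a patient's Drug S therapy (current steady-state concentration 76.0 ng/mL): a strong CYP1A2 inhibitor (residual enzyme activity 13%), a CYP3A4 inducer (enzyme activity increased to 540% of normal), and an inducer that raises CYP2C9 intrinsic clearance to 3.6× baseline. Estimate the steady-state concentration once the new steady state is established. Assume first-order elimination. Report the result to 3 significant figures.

The CYP1A2 pathway (19% of clearance) falls to 0.13× activity: 0.19 × 0.13 = 0.0247.
The CYP3A4 pathway (30% of clearance) rises to 5.4× activity: 0.3 × 5.4 = 1.62.
The CYP2C9 pathway (30% of clearance) rises to 3.6× activity: 0.3 × 3.6 = 1.08.
The remaining 21% of clearance is unaffected.
Relative clearance = 0.0247 + 1.62 + 1.08 + 0.21 = 2.9347.
New steady-state concentration = 76.0 / 2.9347 = 25.9 ng/mL (concentration scales inversely with clearance).

25.9 ng/mL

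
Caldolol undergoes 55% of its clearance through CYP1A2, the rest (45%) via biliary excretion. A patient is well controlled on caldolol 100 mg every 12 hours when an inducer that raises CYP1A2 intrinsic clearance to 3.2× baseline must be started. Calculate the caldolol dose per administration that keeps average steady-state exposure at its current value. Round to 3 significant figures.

The CYP1A2 pathway (55% of clearance) increases to 3.2× activity: 0.55 × 3.2 = 1.76.
Non-CYP routes (45%) are unchanged.
Relative clearance = 1.76 + 0.45 = 2.21.
Css,avg = (dose rate)/CL, so holding Css fixed requires dose ∝ CL: 100 × 2.21 = 221 mg.

221 mg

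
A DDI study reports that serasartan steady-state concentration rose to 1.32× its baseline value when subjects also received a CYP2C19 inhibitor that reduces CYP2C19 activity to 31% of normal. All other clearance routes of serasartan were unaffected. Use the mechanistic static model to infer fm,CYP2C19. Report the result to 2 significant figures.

Write x for the fraction cleared via CYP2C19. The observed steady-state concentration change means clearance fell to 1/1.32 = 0.7576 of baseline.
Setting x·0.31 + (1 − x) = 0.7576 and solving: x = (0.7576 − 1)/(0.31 − 1) = 0.35.

0.35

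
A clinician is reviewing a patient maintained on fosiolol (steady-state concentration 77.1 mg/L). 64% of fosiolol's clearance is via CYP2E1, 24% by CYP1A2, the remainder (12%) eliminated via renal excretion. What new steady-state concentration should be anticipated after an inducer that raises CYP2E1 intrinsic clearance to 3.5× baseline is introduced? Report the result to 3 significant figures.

The CYP2E1 pathway (64% of clearance) is boosted to 3.5× activity: 0.64 × 3.5 = 2.24.
CYP1A2 (24%) and the residual 12% are unaffected.
New clearance relative to baseline: 2.24 + 0.24 + 0.12 = 2.6.
With dosing unchanged, steady-state concentration scales as 1/CL: 77.1 / 2.6 = 29.7 mg/L.

29.7 mg/L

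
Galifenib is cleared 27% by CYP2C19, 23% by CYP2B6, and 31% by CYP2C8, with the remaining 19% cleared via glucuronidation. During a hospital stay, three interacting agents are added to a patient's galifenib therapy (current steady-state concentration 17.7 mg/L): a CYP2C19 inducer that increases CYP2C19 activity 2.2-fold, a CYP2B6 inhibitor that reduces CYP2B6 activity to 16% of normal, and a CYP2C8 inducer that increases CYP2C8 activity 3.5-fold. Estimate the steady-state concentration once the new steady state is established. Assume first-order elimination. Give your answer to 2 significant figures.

9.3 mg/L

CYP2C19: 0.27 × 2.2 = 0.594
CYP2B6: 0.23 × 0.16 = 0.0368
CYP2C8: 0.31 × 3.5 = 1.085
Other: 0.19 (unchanged)
CL_new/CL_old = 0.594 + 0.0368 + 1.085 + 0.19 = 1.9058.
Steady-state concentration ∝ 1/CL: new value = 17.7 / 1.9058 = 9.3 mg/L.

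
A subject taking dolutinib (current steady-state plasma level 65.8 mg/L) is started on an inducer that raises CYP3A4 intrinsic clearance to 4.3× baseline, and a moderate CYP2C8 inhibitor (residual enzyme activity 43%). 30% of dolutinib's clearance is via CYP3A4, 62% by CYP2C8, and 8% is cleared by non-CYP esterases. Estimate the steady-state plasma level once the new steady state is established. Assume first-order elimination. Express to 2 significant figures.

40 mg/L

The CYP3A4 pathway (30% of clearance) increases to 4.3× activity: 0.3 × 4.3 = 1.29.
The CYP2C8 pathway (62% of clearance) is reduced to 0.43× activity: 0.62 × 0.43 = 0.2666.
Non-CYP routes (8%) are unchanged.
CL_new/CL_old = 1.29 + 0.2666 + 0.08 = 1.6366.
Dividing the baseline by the relative clearance: 65.8 / 1.6366 = 40 mg/L.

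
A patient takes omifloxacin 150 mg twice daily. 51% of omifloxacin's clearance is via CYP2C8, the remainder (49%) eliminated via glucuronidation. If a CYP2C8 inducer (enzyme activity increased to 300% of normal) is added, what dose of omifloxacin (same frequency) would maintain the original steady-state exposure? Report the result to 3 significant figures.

The CYP2C8 pathway (51% of clearance) increases to 3× activity: 0.51 × 3 = 1.53.
The remaining 49% of clearance is unaffected.
New clearance relative to baseline: 1.53 + 0.49 = 2.02.
Css,avg = (dose rate)/CL, so holding Css fixed requires dose ∝ CL: 150 × 2.02 = 303 mg.

303 mg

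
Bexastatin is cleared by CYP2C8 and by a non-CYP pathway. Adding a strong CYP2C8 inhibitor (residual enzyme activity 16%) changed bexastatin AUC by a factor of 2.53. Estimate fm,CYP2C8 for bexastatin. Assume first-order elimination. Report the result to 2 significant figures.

0.72

CL'/CL = 1 / 2.53 = 0.3953
0.16·fm + (1 − fm) = 0.3953
fm = (0.3953 − 1) / (0.16 − 1) = 0.72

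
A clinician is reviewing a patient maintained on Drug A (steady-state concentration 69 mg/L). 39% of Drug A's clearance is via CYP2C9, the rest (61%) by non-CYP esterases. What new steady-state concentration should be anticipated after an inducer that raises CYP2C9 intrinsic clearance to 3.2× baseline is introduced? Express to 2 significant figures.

The CYP2C9 pathway (39% of clearance) is boosted to 3.2× activity: 0.39 × 3.2 = 1.248.
Non-CYP routes (61%) are unchanged.
New clearance relative to baseline: 1.248 + 0.61 = 1.858.
Steady-state concentration ∝ 1/CL, so new value = 69 / 1.858 = 37 mg/L.

37 mg/L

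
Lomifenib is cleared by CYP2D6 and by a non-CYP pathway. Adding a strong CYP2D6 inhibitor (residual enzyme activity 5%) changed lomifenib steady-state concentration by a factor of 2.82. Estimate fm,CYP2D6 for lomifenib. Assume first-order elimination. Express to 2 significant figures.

CL'/CL = 1 / 2.82 = 0.3546
0.05·fm + (1 − fm) = 0.3546
fm = (0.3546 − 1) / (0.05 − 1) = 0.68

0.68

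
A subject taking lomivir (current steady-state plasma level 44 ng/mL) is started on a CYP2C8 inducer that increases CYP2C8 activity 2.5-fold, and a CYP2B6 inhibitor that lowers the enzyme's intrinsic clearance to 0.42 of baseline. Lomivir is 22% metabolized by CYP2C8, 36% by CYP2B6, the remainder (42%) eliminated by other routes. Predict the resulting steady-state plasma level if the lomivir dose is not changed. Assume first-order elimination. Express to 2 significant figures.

39 ng/mL

The CYP2C8 pathway (22% of clearance) increases to 2.5× activity: 0.22 × 2.5 = 0.55.
The CYP2B6 pathway (36% of clearance) falls to 0.42× activity: 0.36 × 0.42 = 0.1512.
Non-CYP routes (42%) are unchanged.
CL_new/CL_old = 0.55 + 0.1512 + 0.42 = 1.1212.
Dividing the baseline by the relative clearance: 44 / 1.1212 = 39 ng/mL.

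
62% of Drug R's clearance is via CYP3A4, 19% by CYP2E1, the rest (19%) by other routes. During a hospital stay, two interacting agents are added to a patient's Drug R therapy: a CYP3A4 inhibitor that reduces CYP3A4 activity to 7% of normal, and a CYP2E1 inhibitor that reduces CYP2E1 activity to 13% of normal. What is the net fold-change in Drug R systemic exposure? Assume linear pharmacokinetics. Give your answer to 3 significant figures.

3.87

The CYP3A4 pathway (62% of clearance) falls to 0.07× activity: 0.62 × 0.07 = 0.0434.
The CYP2E1 pathway (19% of clearance) is reduced to 0.13× activity: 0.19 × 0.13 = 0.0247.
Non-CYP routes (19%) are unchanged.
CL_new/CL_old = 0.0434 + 0.0247 + 0.19 = 0.2581.
Systemic exposure ∝ 1/CL: fold-change = 1 / 0.2581 = 3.87.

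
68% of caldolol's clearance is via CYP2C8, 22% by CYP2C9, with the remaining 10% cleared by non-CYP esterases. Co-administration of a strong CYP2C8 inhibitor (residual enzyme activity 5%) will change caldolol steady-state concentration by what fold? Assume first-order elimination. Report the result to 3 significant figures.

2.82

The CYP2C8 pathway (68% of clearance) is reduced to 0.05× activity: 0.68 × 0.05 = 0.034.
CYP2C9 (22%) and the residual 10% are unaffected.
New clearance relative to baseline: 0.034 + 0.22 + 0.1 = 0.354.
Steady-state concentration ratio = CL_old/CL_new = 1 / 0.354 = 2.82.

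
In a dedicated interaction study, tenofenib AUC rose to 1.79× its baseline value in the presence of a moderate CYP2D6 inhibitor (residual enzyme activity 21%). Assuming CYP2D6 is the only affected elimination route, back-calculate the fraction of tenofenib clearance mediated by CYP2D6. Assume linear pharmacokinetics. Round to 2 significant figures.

0.56

Let fm be the CYP2D6 fraction. New clearance relative to baseline = fm × 0.21 + (1 − fm).
AUC ratio = 1 / (new CL fraction), so new CL fraction = 1 / 1.79 = 0.5587.
fm × 0.21 + 1 − fm = 0.5587  ⇒  fm × (0.21 − 1) = −0.4413  ⇒  fm = 0.56.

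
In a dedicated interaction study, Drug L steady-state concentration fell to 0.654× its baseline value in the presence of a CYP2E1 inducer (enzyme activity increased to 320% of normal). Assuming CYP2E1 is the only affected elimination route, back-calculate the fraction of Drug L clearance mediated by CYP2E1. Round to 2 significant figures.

0.24

Write x for the fraction cleared via CYP2E1. The observed steady-state concentration change means clearance rose to 1/0.654 = 1.529 of baseline.
Setting x·3.2 + (1 − x) = 1.529 and solving: x = (1.529 − 1)/(3.2 − 1) = 0.24.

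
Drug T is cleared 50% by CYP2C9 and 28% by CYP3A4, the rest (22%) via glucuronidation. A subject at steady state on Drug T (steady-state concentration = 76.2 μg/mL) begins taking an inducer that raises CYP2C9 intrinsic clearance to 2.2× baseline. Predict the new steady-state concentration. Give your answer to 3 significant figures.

47.6 μg/mL

CYP2C9: 0.5 × 2.2 = 1.1
CYP3A4: 0.28 (unchanged)
Other: 0.22 (unchanged)
CL_new/CL_old = 1.1 + 0.28 + 0.22 = 1.6.
With dosing unchanged, steady-state concentration scales as 1/CL: 76.2 / 1.6 = 47.6 μg/mL.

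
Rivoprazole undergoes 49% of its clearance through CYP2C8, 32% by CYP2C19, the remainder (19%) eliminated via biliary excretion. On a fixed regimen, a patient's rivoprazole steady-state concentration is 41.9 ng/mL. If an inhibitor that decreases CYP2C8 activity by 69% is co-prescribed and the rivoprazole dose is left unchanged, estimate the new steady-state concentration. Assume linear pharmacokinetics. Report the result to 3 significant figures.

63.3 ng/mL

The CYP2C8 pathway (49% of clearance) falls to 0.31× activity: 0.49 × 0.31 = 0.1519.
CYP2C19 (32%) and the residual 19% are unaffected.
Relative clearance = 0.1519 + 0.32 + 0.19 = 0.6619.
New steady-state concentration = baseline ÷ relative clearance = 41.9 / 0.6619 = 63.3 ng/mL.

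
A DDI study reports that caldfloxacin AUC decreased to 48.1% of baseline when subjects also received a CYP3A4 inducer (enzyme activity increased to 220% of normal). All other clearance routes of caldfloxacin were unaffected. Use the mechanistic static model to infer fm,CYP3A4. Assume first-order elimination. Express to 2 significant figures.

CL'/CL = 1 / 0.481 = 2.079
2.2·fm + (1 − fm) = 2.079
fm = (2.079 − 1) / (2.2 − 1) = 0.90

0.90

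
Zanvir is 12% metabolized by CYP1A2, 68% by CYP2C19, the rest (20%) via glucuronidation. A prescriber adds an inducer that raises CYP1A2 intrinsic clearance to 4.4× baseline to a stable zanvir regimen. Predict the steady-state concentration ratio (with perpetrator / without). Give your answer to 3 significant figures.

CYP1A2: 0.12 × 4.4 = 0.528
CYP2C19: 0.68 (unchanged)
Other: 0.2 (unchanged)
Relative clearance = 0.528 + 0.68 + 0.2 = 1.408.
Steady-state concentration ratio = CL_old/CL_new = 1 / 1.408 = 0.710.

0.710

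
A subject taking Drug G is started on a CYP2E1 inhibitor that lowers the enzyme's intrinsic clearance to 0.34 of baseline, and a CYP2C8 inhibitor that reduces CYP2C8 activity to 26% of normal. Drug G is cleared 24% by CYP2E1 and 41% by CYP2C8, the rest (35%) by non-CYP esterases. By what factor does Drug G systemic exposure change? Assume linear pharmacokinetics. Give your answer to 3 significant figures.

The CYP2E1 pathway (24% of clearance) is reduced to 0.34× activity: 0.24 × 0.34 = 0.0816.
The CYP2C8 pathway (41% of clearance) drops to 0.26× activity: 0.41 × 0.26 = 0.1066.
The remaining 35% of clearance is unaffected.
Relative clearance = 0.0816 + 0.1066 + 0.35 = 0.5382.
Net systemic exposure ratio = 1 / 0.5382 = 1.86.

1.86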